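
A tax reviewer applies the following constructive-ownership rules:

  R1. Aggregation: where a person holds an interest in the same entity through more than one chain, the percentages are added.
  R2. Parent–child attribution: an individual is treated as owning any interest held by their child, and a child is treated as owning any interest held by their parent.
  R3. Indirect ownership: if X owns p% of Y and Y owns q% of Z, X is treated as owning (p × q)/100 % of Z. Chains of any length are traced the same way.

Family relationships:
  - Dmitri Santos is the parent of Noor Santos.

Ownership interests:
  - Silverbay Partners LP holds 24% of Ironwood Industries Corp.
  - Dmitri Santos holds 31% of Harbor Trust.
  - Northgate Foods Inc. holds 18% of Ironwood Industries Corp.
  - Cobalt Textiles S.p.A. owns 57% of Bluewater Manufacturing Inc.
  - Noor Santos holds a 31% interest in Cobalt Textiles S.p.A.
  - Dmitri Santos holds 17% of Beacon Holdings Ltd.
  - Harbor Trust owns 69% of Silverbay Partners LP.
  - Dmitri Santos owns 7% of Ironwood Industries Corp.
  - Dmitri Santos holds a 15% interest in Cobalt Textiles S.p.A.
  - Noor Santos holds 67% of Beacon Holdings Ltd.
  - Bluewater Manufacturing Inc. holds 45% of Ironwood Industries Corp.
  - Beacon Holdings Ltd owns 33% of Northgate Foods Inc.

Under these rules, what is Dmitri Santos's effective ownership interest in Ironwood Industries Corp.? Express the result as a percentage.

28.9222%

By parent–child attribution (R2), Dmitri Santos is treated as also owning Noor Santos's interest in Beacon Holdings Ltd, giving 17% + 67% = 84%.
By parent–child attribution (R2), Dmitri Santos is treated as also owning Noor Santos's interest in Cobalt Textiles S.p.A, giving 15% + 31% = 46%.
Chain via Beacon Holdings Ltd → Northgate Foods Inc. (R3): 84% × 33% × 18% = 4.9896% of Ironwood Industries Corp.
Chain via Cobalt Textiles S.p.A. → Bluewater Manufacturing Inc. (R3): 46% × 57% × 45% = 11.799% of Ironwood Industries Corp.
Chain via Harbor Trust → Silverbay Partners LP (R3): 31% × 69% × 24% = 5.1336% of Ironwood Industries Corp.
Direct interest in Ironwood Industries Corp: 7%.
Aggregating (R1): 4.9896% + 11.799% + 5.1336% + 7% = 28.9222%.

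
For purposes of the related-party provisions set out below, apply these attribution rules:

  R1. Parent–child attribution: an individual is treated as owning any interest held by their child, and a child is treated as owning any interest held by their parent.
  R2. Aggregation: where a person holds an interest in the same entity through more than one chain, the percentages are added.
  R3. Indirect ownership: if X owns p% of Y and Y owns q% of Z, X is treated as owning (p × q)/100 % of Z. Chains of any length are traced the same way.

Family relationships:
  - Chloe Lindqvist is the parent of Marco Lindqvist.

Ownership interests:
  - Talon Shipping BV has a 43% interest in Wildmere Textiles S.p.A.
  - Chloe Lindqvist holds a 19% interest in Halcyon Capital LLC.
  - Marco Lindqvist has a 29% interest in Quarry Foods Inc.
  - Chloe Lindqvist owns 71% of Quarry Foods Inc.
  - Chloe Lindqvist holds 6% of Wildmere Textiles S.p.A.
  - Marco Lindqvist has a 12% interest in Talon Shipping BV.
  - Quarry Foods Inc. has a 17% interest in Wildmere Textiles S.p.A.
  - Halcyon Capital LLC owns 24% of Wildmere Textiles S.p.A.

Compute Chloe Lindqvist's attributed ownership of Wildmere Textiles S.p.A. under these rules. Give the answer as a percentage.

32.72%

By parent–child attribution (R1), Chloe Lindqvist is treated as also owning Marco Lindqvist's interest in Quarry Foods Inc, giving 71% + 29% = 100%.
By parent–child attribution (R1), Chloe Lindqvist is treated as owning Marco Lindqvist's 12% interest in Talon Shipping BV.
Chain via Halcyon Capital LLC (R3): 19% × 24% = 4.56% of Wildmere Textiles S.p.A.
Chain via Quarry Foods Inc. (R3): 100% × 17% = 17% of Wildmere Textiles S.p.A.
Direct interest in Wildmere Textiles S.p.A: 6%.
Chain via Talon Shipping BV (R3): 12% × 43% = 5.16% of Wildmere Textiles S.p.A.
Aggregating (R2): 4.56% + 17% + 6% + 5.16% = 32.72%.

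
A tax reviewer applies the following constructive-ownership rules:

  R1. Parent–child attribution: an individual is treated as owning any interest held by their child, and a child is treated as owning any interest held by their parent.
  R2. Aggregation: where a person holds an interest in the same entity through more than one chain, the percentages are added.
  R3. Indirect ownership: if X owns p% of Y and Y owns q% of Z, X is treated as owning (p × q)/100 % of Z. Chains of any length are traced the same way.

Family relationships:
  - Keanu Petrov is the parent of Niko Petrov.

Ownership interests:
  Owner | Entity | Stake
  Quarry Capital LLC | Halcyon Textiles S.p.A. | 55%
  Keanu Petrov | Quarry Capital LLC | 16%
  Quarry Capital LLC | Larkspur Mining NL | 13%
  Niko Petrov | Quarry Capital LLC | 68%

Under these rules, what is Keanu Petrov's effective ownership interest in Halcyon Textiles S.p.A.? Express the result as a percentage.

46.2%

By parent–child attribution (R1), Keanu Petrov is treated as also owning Niko Petrov's interest in Quarry Capital LLC, giving 16% + 68% = 84%.
Chain via Quarry Capital LLC (R3): 84% × 55% = 46.2% of Halcyon Textiles S.p.A.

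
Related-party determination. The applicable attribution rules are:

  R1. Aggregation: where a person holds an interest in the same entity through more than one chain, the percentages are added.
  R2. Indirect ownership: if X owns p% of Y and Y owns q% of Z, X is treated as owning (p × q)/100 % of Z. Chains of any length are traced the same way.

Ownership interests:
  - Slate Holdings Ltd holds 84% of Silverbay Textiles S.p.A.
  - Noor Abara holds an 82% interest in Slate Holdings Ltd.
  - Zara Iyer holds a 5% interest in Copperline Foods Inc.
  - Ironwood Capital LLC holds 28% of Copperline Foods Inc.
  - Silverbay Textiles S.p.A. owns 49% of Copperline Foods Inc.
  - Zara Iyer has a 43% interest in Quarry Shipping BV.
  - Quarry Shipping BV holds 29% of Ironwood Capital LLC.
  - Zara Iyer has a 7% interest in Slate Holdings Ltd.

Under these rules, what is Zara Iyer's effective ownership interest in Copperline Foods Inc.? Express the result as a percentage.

11.3728%

Chain via Slate Holdings Ltd → Silverbay Textiles S.p.A. (R2): 7% × 84% × 49% = 2.8812% of Copperline Foods Inc.
Chain via Quarry Shipping BV → Ironwood Capital LLC (R2): 43% × 29% × 28% = 3.4916% of Copperline Foods Inc.
Direct interest in Copperline Foods Inc: 5%.
Aggregating (R1): 2.8812% + 3.4916% + 5% = 11.3728%.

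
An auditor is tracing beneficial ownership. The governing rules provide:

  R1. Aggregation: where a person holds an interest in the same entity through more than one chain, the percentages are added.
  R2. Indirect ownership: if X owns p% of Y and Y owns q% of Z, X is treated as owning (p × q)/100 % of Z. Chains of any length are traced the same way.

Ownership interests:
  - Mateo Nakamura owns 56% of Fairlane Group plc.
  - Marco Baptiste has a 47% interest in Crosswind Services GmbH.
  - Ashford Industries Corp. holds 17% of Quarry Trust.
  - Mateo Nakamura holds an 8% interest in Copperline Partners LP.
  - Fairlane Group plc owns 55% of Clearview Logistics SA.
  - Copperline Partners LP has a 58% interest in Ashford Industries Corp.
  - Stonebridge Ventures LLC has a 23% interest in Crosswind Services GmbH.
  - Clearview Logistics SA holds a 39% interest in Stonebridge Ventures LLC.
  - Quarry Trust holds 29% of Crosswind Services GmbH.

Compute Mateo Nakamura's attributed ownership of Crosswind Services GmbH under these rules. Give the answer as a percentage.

2.991512%

Chain via Copperline Partners LP → Ashford Industries Corp. → Quarry Trust (R2): 8% × 58% × 17% × 29% = 0.228752% of Crosswind Services GmbH.
Chain via Fairlane Group plc → Clearview Logistics SA → Stonebridge Ventures LLC (R2): 56% × 55% × 39% × 23% = 2.76276% of Crosswind Services GmbH.
Aggregating (R1): 0.228752% + 2.76276% = 2.991512%.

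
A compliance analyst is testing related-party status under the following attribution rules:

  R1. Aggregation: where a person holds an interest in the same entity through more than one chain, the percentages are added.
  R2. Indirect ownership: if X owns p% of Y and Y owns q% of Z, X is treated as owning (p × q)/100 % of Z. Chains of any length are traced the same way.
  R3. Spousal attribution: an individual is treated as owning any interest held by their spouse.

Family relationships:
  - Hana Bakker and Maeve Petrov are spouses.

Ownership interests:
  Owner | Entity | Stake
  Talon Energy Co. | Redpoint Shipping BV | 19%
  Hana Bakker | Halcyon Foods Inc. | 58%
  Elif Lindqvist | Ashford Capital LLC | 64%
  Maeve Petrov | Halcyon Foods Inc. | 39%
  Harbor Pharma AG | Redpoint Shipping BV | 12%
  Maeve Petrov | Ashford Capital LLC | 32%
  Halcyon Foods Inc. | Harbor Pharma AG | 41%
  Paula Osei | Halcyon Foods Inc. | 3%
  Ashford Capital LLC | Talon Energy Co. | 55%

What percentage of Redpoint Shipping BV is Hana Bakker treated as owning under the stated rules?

8.1164%

By spousal attribution (R3), Hana Bakker is treated as also owning Maeve Petrov's interest in Halcyon Foods Inc, giving 58% + 39% = 97%.
By spousal attribution (R3), Hana Bakker is treated as owning Maeve Petrov's 32% interest in Ashford Capital LLC.
Chain via Halcyon Foods Inc. → Harbor Pharma AG (R2): 97% × 41% × 12% = 4.7724% of Redpoint Shipping BV.
Chain via Ashford Capital LLC → Talon Energy Co. (R2): 32% × 55% × 19% = 3.344% of Redpoint Shipping BV.
Aggregating (R1): 4.7724% + 3.344% = 8.1164%.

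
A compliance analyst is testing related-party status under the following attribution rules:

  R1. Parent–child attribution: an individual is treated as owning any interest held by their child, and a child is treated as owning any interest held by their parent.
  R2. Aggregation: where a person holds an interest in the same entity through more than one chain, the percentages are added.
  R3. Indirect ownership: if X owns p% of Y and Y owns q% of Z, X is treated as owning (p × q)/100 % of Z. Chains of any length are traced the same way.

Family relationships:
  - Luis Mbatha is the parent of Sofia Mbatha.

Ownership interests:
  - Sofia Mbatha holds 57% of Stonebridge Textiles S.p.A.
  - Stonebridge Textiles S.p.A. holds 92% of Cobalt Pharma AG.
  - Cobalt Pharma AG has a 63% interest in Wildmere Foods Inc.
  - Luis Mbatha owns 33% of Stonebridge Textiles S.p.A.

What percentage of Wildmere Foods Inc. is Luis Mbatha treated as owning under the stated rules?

By parent–child attribution (R1), Luis Mbatha is treated as also owning Sofia Mbatha's interest in Stonebridge Textiles S.p.A, giving 33% + 57% = 90%.
Chain via Stonebridge Textiles S.p.A. → Cobalt Pharma AG (R3): 90% × 92% × 63% = 52.164% of Wildmere Foods Inc.

52.164%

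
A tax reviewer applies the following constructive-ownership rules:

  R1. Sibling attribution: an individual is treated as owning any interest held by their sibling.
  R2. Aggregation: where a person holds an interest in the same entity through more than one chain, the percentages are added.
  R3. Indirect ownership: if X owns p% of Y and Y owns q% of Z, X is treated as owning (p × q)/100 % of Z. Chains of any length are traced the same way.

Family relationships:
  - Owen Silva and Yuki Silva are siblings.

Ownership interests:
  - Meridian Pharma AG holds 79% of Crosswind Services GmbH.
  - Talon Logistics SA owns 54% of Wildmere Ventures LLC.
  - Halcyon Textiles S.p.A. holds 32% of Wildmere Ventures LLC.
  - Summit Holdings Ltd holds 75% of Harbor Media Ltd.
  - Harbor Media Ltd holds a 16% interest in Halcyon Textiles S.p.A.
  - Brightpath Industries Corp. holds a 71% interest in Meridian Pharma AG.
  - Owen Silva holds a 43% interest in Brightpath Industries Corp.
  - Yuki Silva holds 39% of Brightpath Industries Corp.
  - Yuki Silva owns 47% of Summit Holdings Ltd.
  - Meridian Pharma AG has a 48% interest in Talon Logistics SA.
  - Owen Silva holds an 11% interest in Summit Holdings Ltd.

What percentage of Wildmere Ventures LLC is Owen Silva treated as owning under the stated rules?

17.317824%

By sibling attribution (R1), Owen Silva is treated as also owning Yuki Silva's interest in Summit Holdings Ltd, giving 11% + 47% = 58%.
By sibling attribution (R1), Owen Silva is treated as also owning Yuki Silva's interest in Brightpath Industries Corp, giving 43% + 39% = 82%.
Chain via Summit Holdings Ltd → Harbor Media Ltd → Halcyon Textiles S.p.A. (R3): 58% × 75% × 16% × 32% = 2.2272% of Wildmere Ventures LLC.
Chain via Brightpath Industries Corp. → Meridian Pharma AG → Talon Logistics SA (R3): 82% × 71% × 48% × 54% = 15.090624% of Wildmere Ventures LLC.
Aggregating (R2): 2.2272% + 15.090624% = 17.317824%.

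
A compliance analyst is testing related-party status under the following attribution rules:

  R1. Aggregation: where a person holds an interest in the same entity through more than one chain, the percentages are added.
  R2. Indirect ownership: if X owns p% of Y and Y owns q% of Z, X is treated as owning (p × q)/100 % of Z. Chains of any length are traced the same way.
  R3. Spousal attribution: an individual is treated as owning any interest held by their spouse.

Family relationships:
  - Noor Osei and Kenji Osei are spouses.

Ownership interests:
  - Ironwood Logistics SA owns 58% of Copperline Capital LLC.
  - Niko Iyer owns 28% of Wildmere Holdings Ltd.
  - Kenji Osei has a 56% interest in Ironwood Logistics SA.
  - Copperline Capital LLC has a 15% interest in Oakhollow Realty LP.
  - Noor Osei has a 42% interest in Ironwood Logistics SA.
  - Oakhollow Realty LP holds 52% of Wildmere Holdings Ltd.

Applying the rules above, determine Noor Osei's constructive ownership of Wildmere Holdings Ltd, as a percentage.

By spousal attribution (R3), Noor Osei is treated as also owning Kenji Osei's interest in Ironwood Logistics SA, giving 42% + 56% = 98%.
Chain via Ironwood Logistics SA → Copperline Capital LLC → Oakhollow Realty LP (R2): 98% × 58% × 15% × 52% = 4.43352% of Wildmere Holdings Ltd.

4.43352%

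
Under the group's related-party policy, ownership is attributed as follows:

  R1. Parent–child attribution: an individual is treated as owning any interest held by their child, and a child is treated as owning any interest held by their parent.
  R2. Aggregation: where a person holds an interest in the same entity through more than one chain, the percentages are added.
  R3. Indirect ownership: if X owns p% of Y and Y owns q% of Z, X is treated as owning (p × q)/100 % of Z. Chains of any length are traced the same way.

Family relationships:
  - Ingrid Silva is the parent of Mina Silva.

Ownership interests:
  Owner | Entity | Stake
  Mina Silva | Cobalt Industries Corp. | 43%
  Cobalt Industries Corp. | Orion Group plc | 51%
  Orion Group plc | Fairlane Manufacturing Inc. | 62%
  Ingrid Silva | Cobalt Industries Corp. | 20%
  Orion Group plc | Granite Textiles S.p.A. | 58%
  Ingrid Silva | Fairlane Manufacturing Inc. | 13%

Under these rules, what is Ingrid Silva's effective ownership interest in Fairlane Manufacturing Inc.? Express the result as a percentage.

By parent–child attribution (R1), Ingrid Silva is treated as also owning Mina Silva's interest in Cobalt Industries Corp, giving 20% + 43% = 63%.
Chain via Cobalt Industries Corp. → Orion Group plc (R3): 63% × 51% × 62% = 19.9206% of Fairlane Manufacturing Inc.
Direct interest in Fairlane Manufacturing Inc: 13%.
Aggregating (R2): 19.9206% + 13% = 32.9206%.

32.9206%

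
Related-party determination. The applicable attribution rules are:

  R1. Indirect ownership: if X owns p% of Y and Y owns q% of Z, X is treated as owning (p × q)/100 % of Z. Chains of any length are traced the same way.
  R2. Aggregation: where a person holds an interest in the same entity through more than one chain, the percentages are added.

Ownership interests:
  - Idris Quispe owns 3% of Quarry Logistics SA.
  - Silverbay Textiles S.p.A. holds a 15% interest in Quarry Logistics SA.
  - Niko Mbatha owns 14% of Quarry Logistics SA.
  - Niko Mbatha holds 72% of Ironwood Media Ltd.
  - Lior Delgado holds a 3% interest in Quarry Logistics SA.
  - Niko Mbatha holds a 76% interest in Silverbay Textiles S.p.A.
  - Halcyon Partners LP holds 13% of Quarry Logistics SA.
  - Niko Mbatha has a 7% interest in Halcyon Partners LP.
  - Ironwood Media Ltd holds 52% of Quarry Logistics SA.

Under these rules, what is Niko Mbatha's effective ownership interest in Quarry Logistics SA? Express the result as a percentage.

63.75%

Chain via Silverbay Textiles S.p.A. (R1): 76% × 15% = 11.4% of Quarry Logistics SA.
Chain via Ironwood Media Ltd (R1): 72% × 52% = 37.44% of Quarry Logistics SA.
Chain via Halcyon Partners LP (R1): 7% × 13% = 0.91% of Quarry Logistics SA.
Direct interest in Quarry Logistics SA: 14%.
Aggregating (R2): 11.4% + 37.44% + 0.91% + 14% = 63.75%.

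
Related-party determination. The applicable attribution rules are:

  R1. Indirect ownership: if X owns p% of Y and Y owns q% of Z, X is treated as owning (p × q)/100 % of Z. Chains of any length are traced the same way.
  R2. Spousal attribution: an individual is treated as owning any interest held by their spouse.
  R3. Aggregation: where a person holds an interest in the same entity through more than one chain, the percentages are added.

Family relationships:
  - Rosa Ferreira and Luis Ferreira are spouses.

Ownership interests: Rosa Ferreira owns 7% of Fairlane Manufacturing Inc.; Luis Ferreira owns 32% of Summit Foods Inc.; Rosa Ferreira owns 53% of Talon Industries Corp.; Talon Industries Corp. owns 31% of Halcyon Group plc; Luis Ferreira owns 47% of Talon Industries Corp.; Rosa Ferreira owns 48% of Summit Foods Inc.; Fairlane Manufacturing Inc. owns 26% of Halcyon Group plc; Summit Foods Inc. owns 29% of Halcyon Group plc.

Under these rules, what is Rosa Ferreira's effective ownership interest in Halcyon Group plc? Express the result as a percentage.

56.02%

By spousal attribution (R2), Rosa Ferreira is treated as also owning Luis Ferreira's interest in Talon Industries Corp, giving 53% + 47% = 100%.
By spousal attribution (R2), Rosa Ferreira is treated as also owning Luis Ferreira's interest in Summit Foods Inc, giving 48% + 32% = 80%.
Chain via Talon Industries Corp. (R1): 100% × 31% = 31% of Halcyon Group plc.
Chain via Summit Foods Inc. (R1): 80% × 29% = 23.2% of Halcyon Group plc.
Chain via Fairlane Manufacturing Inc. (R1): 7% × 26% = 1.82% of Halcyon Group plc.
Aggregating (R3): 31% + 23.2% + 1.82% = 56.02%.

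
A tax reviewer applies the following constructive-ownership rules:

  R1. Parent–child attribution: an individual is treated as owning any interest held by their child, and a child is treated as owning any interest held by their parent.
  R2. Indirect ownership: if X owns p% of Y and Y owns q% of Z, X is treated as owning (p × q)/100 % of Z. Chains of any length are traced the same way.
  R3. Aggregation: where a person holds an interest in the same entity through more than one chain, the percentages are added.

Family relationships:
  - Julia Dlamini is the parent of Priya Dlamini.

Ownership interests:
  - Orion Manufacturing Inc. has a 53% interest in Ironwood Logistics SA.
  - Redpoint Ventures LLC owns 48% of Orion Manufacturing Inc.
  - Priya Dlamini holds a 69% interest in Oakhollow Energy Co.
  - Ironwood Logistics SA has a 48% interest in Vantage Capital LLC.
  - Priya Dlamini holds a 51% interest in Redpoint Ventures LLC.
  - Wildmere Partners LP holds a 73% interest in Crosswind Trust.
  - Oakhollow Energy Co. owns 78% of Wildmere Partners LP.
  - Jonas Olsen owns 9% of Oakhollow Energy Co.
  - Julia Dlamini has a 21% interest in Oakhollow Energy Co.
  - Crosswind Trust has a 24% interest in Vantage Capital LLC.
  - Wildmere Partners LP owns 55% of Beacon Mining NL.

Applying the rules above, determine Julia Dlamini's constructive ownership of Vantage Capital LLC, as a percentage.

By parent–child attribution (R1), Julia Dlamini is treated as also owning Priya Dlamini's interest in Oakhollow Energy Co, giving 21% + 69% = 90%.
By parent–child attribution (R1), Julia Dlamini is treated as owning Priya Dlamini's 51% interest in Redpoint Ventures LLC.
Chain via Oakhollow Energy Co. → Wildmere Partners LP → Crosswind Trust (R2): 90% × 78% × 73% × 24% = 12.29904% of Vantage Capital LLC.
Chain via Redpoint Ventures LLC → Orion Manufacturing Inc. → Ironwood Logistics SA (R2): 51% × 48% × 53% × 48% = 6.227712% of Vantage Capital LLC.
Aggregating (R3): 12.29904% + 6.227712% = 18.526752%.

18.526752%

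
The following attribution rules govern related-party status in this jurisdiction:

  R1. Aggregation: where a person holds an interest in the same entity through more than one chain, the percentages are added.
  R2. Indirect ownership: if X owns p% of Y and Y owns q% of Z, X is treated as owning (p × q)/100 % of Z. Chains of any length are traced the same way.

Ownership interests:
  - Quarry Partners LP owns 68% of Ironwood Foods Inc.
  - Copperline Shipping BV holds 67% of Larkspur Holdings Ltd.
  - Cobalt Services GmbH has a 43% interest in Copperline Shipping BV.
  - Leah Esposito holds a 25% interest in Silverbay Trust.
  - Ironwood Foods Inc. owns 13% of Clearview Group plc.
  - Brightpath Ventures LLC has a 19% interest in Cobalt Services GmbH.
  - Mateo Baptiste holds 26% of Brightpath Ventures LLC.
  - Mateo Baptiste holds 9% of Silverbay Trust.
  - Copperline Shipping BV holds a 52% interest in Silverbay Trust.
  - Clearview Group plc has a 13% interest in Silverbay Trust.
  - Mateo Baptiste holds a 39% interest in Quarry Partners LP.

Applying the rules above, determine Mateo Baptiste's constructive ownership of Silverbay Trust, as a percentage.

Chain via Brightpath Ventures LLC → Cobalt Services GmbH → Copperline Shipping BV (R2): 26% × 19% × 43% × 52% = 1.104584% of Silverbay Trust.
Chain via Quarry Partners LP → Ironwood Foods Inc. → Clearview Group plc (R2): 39% × 68% × 13% × 13% = 0.448188% of Silverbay Trust.
Direct interest in Silverbay Trust: 9%.
Aggregating (R1): 1.104584% + 0.448188% + 9% = 10.552772%.

10.552772%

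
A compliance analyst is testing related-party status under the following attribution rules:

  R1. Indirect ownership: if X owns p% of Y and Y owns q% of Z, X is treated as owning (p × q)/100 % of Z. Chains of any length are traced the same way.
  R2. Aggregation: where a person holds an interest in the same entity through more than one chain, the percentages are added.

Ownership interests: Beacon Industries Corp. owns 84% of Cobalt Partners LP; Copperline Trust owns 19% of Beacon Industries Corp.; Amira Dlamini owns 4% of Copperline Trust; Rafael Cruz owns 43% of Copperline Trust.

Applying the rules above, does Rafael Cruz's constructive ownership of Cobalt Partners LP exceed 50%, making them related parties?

No

Chain via Copperline Trust → Beacon Industries Corp. (R1): 43% × 19% × 84% = 6.8628% of Cobalt Partners LP.
6.8628% does not exceed the 50% threshold, so Rafael is not a related party to Cobalt Partners LP.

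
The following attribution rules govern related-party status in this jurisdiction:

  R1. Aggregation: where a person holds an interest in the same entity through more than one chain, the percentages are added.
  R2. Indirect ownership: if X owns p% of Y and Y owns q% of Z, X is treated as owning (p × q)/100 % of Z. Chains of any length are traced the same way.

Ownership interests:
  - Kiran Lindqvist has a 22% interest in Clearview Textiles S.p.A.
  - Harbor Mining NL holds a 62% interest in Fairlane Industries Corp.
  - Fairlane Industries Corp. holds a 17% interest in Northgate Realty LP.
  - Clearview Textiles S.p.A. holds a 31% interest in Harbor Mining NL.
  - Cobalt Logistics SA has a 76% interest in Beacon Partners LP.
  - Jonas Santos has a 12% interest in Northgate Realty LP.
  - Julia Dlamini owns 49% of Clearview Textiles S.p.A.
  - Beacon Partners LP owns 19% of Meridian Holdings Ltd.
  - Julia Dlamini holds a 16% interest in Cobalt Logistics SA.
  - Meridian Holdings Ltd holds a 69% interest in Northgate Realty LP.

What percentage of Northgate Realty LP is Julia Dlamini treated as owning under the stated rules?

Chain via Clearview Textiles S.p.A. → Harbor Mining NL → Fairlane Industries Corp. (R2): 49% × 31% × 62% × 17% = 1.601026% of Northgate Realty LP.
Chain via Cobalt Logistics SA → Beacon Partners LP → Meridian Holdings Ltd (R2): 16% × 76% × 19% × 69% = 1.594176% of Northgate Realty LP.
Aggregating (R1): 1.601026% + 1.594176% = 3.195202%.

3.195202%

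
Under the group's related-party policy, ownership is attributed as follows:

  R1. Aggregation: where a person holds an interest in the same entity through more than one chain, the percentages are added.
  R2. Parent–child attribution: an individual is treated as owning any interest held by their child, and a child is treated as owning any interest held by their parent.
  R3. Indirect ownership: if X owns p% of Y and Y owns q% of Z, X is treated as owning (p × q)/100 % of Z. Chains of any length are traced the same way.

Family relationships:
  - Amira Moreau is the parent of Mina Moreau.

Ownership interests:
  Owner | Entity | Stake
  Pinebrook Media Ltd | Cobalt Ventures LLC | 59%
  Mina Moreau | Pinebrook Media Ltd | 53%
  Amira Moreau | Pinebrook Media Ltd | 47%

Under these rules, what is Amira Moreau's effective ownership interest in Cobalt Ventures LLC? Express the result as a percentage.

59%

By parent–child attribution (R2), Amira Moreau is treated as also owning Mina Moreau's interest in Pinebrook Media Ltd, giving 47% + 53% = 100%.
Chain via Pinebrook Media Ltd (R3): 100% × 59% = 59% of Cobalt Ventures LLC.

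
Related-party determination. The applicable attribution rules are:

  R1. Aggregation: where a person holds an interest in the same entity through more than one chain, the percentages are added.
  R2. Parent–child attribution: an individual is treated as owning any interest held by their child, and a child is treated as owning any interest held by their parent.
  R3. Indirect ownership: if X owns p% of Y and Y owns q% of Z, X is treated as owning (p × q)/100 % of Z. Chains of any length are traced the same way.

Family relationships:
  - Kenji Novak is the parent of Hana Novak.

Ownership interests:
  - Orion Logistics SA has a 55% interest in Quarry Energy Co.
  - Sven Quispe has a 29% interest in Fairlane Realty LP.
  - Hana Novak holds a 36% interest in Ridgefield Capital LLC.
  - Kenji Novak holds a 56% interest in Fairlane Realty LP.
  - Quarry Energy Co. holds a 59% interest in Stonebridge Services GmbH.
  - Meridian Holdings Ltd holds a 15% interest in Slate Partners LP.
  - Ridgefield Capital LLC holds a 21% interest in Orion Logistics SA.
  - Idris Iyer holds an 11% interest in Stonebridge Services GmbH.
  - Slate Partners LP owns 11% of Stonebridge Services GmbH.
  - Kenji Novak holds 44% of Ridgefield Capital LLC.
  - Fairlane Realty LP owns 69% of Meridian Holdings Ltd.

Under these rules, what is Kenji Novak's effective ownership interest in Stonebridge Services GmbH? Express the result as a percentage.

By parent–child attribution (R2), Kenji Novak is treated as also owning Hana Novak's interest in Ridgefield Capital LLC, giving 44% + 36% = 80%.
Chain via Fairlane Realty LP → Meridian Holdings Ltd → Slate Partners LP (R3): 56% × 69% × 15% × 11% = 0.63756% of Stonebridge Services GmbH.
Chain via Ridgefield Capital LLC → Orion Logistics SA → Quarry Energy Co. (R3): 80% × 21% × 55% × 59% = 5.4516% of Stonebridge Services GmbH.
Aggregating (R1): 0.63756% + 5.4516% = 6.08916%.

6.08916%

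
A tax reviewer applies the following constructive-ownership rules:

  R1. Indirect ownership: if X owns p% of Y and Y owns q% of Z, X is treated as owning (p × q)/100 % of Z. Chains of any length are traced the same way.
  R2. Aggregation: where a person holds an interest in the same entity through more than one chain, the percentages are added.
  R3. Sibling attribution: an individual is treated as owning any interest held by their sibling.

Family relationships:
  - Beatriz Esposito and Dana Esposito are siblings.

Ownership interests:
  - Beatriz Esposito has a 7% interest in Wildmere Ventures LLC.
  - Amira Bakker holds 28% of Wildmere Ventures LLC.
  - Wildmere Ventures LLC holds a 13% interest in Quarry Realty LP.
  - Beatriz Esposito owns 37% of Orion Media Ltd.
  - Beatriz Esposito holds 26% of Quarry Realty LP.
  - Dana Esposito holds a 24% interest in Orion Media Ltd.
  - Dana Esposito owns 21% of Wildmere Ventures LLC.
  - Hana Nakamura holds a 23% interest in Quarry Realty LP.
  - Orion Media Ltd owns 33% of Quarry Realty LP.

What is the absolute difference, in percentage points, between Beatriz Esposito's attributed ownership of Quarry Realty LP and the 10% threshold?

By sibling attribution (R3), Beatriz Esposito is treated as also owning Dana Esposito's interest in Orion Media Ltd, giving 37% + 24% = 61%.
By sibling attribution (R3), Beatriz Esposito is treated as also owning Dana Esposito's interest in Wildmere Ventures LLC, giving 7% + 21% = 28%.
Chain via Orion Media Ltd (R1): 61% × 33% = 20.13% of Quarry Realty LP.
Chain via Wildmere Ventures LLC (R1): 28% × 13% = 3.64% of Quarry Realty LP.
Direct interest in Quarry Realty LP: 26%.
Aggregating (R2): 20.13% + 3.64% + 26% = 49.77%.
49.77% exceeds the 10% threshold by 39.77 percentage points.

39.77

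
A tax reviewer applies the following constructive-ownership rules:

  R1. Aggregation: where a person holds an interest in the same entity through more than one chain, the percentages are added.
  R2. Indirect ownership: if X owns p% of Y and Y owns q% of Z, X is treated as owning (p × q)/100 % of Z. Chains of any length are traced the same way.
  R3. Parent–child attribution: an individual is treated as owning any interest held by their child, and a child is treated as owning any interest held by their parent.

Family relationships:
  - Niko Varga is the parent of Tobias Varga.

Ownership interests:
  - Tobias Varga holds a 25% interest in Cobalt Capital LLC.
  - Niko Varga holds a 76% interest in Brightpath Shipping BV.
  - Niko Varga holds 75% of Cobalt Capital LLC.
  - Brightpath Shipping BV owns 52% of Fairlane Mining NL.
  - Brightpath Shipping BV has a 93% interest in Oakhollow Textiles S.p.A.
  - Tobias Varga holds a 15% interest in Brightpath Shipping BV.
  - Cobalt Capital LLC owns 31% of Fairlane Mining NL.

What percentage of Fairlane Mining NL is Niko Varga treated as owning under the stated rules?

By parent–child attribution (R3), Niko Varga is treated as also owning Tobias Varga's interest in Brightpath Shipping BV, giving 76% + 15% = 91%.
By parent–child attribution (R3), Niko Varga is treated as also owning Tobias Varga's interest in Cobalt Capital LLC, giving 75% + 25% = 100%.
Chain via Brightpath Shipping BV (R2): 91% × 52% = 47.32% of Fairlane Mining NL.
Chain via Cobalt Capital LLC (R2): 100% × 31% = 31% of Fairlane Mining NL.
Aggregating (R1): 47.32% + 31% = 78.32%.

78.32%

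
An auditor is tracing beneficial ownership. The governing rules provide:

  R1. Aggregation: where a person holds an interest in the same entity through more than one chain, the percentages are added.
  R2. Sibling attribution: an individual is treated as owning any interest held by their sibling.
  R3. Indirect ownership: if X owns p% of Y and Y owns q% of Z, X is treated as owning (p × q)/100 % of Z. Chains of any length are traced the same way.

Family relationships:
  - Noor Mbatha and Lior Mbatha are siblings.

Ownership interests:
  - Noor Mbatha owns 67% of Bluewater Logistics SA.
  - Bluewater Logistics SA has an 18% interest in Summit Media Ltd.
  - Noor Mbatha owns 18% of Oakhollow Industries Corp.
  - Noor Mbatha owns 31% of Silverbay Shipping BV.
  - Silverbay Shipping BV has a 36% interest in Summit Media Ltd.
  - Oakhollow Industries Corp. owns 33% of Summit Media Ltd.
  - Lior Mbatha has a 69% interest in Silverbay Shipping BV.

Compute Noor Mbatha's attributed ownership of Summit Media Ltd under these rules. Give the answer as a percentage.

By sibling attribution (R2), Noor Mbatha is treated as also owning Lior Mbatha's interest in Silverbay Shipping BV, giving 31% + 69% = 100%.
Chain via Silverbay Shipping BV (R3): 100% × 36% = 36% of Summit Media Ltd.
Chain via Bluewater Logistics SA (R3): 67% × 18% = 12.06% of Summit Media Ltd.
Chain via Oakhollow Industries Corp. (R3): 18% × 33% = 5.94% of Summit Media Ltd.
Aggregating (R1): 36% + 12.06% + 5.94% = 54%.

54%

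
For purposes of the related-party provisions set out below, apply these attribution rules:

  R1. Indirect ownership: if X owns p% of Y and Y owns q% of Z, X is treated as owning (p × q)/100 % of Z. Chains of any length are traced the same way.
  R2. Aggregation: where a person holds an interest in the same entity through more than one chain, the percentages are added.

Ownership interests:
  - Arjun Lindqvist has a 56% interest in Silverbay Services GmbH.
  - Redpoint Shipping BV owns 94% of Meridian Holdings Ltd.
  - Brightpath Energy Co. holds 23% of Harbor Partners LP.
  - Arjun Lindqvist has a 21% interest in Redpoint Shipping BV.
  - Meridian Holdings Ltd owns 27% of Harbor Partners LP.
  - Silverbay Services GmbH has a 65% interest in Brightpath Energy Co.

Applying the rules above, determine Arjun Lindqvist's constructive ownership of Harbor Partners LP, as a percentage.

13.7018%

Chain via Silverbay Services GmbH → Brightpath Energy Co. (R1): 56% × 65% × 23% = 8.372% of Harbor Partners LP.
Chain via Redpoint Shipping BV → Meridian Holdings Ltd (R1): 21% × 94% × 27% = 5.3298% of Harbor Partners LP.
Aggregating (R2): 8.372% + 5.3298% = 13.7018%.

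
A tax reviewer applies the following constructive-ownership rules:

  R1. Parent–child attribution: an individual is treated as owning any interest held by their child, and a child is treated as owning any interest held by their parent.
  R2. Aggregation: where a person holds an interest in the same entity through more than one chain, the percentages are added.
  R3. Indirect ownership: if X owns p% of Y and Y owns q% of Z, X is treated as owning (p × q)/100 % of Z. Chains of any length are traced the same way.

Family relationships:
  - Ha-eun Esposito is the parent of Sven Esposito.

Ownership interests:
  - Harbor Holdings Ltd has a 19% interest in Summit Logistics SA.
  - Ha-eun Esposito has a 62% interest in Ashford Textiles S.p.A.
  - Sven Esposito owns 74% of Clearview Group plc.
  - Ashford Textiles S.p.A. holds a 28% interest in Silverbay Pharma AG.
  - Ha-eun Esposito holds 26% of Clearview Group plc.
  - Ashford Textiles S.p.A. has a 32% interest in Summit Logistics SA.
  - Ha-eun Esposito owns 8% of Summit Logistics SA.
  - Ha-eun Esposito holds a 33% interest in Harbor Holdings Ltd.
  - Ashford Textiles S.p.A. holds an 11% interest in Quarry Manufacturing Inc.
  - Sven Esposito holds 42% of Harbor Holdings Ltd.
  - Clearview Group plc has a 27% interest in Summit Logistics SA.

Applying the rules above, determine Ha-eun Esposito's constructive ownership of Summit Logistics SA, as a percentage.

By parent–child attribution (R1), Ha-eun Esposito is treated as also owning Sven Esposito's interest in Clearview Group plc, giving 26% + 74% = 100%.
By parent–child attribution (R1), Ha-eun Esposito is treated as also owning Sven Esposito's interest in Harbor Holdings Ltd, giving 33% + 42% = 75%.
Chain via Clearview Group plc (R3): 100% × 27% = 27% of Summit Logistics SA.
Chain via Ashford Textiles S.p.A. (R3): 62% × 32% = 19.84% of Summit Logistics SA.
Chain via Harbor Holdings Ltd (R3): 75% × 19% = 14.25% of Summit Logistics SA.
Direct interest in Summit Logistics SA: 8%.
Aggregating (R2): 27% + 19.84% + 14.25% + 8% = 69.09%.

69.09%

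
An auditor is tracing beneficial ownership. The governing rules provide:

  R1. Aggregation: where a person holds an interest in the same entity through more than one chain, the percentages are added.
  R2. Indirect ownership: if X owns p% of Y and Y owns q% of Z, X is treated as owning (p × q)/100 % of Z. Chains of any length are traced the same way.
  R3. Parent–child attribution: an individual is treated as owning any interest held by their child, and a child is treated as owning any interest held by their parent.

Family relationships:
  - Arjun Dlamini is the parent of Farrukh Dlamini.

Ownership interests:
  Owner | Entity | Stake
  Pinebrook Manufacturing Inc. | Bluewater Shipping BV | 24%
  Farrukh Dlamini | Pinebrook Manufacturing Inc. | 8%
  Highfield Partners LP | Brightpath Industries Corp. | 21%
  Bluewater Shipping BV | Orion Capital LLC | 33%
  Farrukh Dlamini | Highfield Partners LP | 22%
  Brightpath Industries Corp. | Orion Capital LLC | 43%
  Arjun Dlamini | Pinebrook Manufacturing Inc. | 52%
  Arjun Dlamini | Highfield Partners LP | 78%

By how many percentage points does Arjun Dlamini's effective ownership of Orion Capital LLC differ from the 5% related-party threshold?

8.782

By parent–child attribution (R3), Arjun Dlamini is treated as also owning Farrukh Dlamini's interest in Pinebrook Manufacturing Inc, giving 52% + 8% = 60%.
By parent–child attribution (R3), Arjun Dlamini is treated as also owning Farrukh Dlamini's interest in Highfield Partners LP, giving 78% + 22% = 100%.
Chain via Pinebrook Manufacturing Inc. → Bluewater Shipping BV (R2): 60% × 24% × 33% = 4.752% of Orion Capital LLC.
Chain via Highfield Partners LP → Brightpath Industries Corp. (R2): 100% × 21% × 43% = 9.03% of Orion Capital LLC.
Aggregating (R1): 4.752% + 9.03% = 13.782%.
13.782% exceeds the 5% threshold by 8.782 percentage points.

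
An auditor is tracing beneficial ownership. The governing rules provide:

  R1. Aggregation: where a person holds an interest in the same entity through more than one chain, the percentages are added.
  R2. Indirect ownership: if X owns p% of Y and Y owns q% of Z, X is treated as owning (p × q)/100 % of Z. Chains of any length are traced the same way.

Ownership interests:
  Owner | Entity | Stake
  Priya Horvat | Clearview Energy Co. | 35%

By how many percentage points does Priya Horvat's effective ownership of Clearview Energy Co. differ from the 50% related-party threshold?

Direct interest in Clearview Energy Co: 35%.
35% falls short of the 50% threshold by 15 percentage points.

15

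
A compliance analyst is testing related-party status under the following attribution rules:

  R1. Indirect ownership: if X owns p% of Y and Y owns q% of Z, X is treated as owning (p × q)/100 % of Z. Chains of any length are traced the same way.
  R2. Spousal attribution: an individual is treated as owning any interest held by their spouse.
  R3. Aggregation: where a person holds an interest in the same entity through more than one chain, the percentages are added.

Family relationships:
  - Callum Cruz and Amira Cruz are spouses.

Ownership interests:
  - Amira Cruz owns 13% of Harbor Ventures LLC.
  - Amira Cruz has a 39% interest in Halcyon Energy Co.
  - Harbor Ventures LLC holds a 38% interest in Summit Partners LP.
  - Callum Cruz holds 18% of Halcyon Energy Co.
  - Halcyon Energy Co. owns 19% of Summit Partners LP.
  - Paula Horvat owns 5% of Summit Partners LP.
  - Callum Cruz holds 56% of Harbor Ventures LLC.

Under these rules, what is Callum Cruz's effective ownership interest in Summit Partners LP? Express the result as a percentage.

By spousal attribution (R2), Callum Cruz is treated as also owning Amira Cruz's interest in Harbor Ventures LLC, giving 56% + 13% = 69%.
By spousal attribution (R2), Callum Cruz is treated as also owning Amira Cruz's interest in Halcyon Energy Co, giving 18% + 39% = 57%.
Chain via Harbor Ventures LLC (R1): 69% × 38% = 26.22% of Summit Partners LP.
Chain via Halcyon Energy Co. (R1): 57% × 19% = 10.83% of Summit Partners LP.
Aggregating (R3): 26.22% + 10.83% = 37.05%.

37.05%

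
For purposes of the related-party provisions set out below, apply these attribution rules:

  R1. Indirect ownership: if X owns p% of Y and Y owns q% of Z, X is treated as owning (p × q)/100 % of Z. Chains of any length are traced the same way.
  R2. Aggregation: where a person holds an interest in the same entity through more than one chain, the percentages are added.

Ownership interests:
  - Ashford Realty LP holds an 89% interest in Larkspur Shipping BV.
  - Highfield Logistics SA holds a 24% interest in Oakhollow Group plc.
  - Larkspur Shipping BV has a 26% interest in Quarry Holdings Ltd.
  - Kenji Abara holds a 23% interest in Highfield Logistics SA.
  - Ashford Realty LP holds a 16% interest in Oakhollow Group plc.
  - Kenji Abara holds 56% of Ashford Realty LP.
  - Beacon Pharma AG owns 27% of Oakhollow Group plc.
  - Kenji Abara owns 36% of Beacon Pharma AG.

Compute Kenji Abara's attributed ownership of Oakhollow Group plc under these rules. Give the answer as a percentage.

Chain via Highfield Logistics SA (R1): 23% × 24% = 5.52% of Oakhollow Group plc.
Chain via Ashford Realty LP (R1): 56% × 16% = 8.96% of Oakhollow Group plc.
Chain via Beacon Pharma AG (R1): 36% × 27% = 9.72% of Oakhollow Group plc.
Aggregating (R2): 5.52% + 8.96% + 9.72% = 24.2%.

24.2%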